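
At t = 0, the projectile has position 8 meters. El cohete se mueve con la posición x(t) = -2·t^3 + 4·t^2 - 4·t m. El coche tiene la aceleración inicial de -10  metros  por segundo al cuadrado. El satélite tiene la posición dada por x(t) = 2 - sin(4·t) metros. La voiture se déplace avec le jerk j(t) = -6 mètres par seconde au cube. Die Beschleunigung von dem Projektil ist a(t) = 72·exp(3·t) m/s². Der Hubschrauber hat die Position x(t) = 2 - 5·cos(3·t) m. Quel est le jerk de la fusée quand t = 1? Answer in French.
En partant de la position x(t) = -2·t^3 + 4·t^2 - 4·t, nous prenons 3 dérivées. En prenant d/dt de x(t), nous trouvons v(t) = -6·t^2 + 8·t - 4. En dérivant la vitesse, nous obtenons l'accélération: a(t) = 8 - 12·t. En dérivant l'accélération, nous obtenons le jerk: j(t) = -12. De l'équation du jerk j(t) = -12, nous substituons t = 1 pour obtenir j = -12.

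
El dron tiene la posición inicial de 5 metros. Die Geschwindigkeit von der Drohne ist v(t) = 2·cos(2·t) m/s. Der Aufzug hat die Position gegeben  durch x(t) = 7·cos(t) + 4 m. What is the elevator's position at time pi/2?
Using x(t) = 7·cos(t) + 4 and substituting t = pi/2, we find x = 4.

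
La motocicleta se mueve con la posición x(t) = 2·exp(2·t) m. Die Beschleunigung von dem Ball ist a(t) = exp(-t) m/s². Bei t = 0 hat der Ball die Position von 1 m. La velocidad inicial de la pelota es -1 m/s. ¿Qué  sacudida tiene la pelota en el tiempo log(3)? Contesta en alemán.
Wir müssen unsere Gleichung für die Beschleunigung a(t) = exp(-t) 1-mal ableiten. Durch Ableiten von der Beschleunigung erhalten wir den Ruck: j(t) = -exp(-t). Wir haben den Ruck j(t) = -exp(-t). Durch Einsetzen von t = log(3): j(log(3)) = -1/3.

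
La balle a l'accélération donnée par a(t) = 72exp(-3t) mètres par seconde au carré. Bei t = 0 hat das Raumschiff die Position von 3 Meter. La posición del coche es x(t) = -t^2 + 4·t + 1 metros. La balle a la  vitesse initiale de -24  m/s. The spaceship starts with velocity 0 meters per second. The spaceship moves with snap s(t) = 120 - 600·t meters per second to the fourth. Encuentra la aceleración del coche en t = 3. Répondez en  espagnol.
Para resolver esto, necesitamos tomar 2 derivadas de nuestra ecuación de la posición x(t) = -t^2 + 4·t + 1. La derivada de la posición da la velocidad: v(t) = 4 - 2·t. Tomando d/dt de v(t), encontramos a(t) = -2. Usando a(t) = -2 y sustituyendo t = 3, encontramos a = -2.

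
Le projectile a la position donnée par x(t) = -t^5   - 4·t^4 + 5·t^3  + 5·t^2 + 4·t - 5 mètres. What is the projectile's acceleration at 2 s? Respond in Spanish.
Para resolver esto, necesitamos tomar 2 derivadas de nuestra ecuación de la posición x(t) = -t^5 - 4·t^4 + 5·t^3 + 5·t^2 + 4·t - 5. Tomando d/dt de x(t), encontramos v(t) = -5·t^4 - 16·t^3 + 15·t^2 + 10·t + 4. La derivada de la velocidad da la aceleración: a(t) = -20·t^3 - 48·t^2 + 30·t + 10. Tenemos la aceleración a(t) = -20·t^3 - 48·t^2 + 30·t + 10. Sustituyendo t = 2: a(2) = -282.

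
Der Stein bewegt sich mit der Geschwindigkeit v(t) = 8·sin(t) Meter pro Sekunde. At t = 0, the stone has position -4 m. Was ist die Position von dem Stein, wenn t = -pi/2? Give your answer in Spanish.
Debemos encontrar la integral de nuestra ecuación de la velocidad v(t) = 8·sin(t) 1 vez. La integral de la velocidad es la posición. Usando x(0) = -4, obtenemos x(t) = 4 - 8·cos(t). Tenemos la posición x(t) = 4 - 8·cos(t). Sustituyendo t = -pi/2: x(-pi/2) = 4.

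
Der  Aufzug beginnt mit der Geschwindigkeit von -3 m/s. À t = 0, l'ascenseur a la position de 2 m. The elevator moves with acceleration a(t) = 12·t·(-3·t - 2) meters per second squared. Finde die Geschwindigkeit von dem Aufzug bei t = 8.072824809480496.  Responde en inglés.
We need to integrate our acceleration equation a(t) = 12·t·(-3·t - 2) 1 time. Integrating acceleration and using the initial condition v(0) = -3, we get v(t) = -12·t^3 - 12·t^2 - 3. Using v(t) = -12·t^3 - 12·t^2 - 3 and substituting t = 8.072824809480496, we find v = -7098.36639500142.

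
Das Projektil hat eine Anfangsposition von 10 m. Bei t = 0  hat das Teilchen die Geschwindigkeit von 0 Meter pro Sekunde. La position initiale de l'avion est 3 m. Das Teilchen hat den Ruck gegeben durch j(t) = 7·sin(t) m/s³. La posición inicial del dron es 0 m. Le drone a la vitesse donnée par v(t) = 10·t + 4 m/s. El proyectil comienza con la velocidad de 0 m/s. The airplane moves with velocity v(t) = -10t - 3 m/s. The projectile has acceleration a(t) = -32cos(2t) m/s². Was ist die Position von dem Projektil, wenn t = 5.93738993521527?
Wir müssen das Integral unserer Gleichung für die Beschleunigung a(t) = -32·cos(2·t) 2-mal finden. Das Integral von der Beschleunigung, mit v(0) = 0, ergibt die Geschwindigkeit: v(t) = -16·sin(2·t). Das Integral von der Geschwindigkeit ist die Position. Mit x(0) = 10 erhalten wir x(t) = 8·cos(2·t) + 2. Mit x(t) = 8·cos(2·t) + 2 und Einsetzen von t = 5.93738993521527, finden wir x = 8.16185977568307.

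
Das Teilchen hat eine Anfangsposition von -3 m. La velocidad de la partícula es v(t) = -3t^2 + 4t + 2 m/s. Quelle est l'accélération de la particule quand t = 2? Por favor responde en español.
Para resolver esto, necesitamos tomar 1 derivada de nuestra ecuación de la velocidad v(t) = -3·t^2 + 4·t + 2. La derivada de la velocidad da la aceleración: a(t) = 4 - 6·t. De la ecuación de la aceleración a(t) = 4 - 6·t, sustituimos t = 2 para obtener a = -8.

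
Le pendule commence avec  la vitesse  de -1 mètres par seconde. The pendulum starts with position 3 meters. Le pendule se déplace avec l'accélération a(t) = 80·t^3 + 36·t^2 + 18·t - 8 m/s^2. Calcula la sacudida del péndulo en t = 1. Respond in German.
Ausgehend von der Beschleunigung a(t) = 80·t^3 + 36·t^2 + 18·t - 8, nehmen wir 1 Ableitung. Mit d/dt von a(t) finden wir j(t) = 240·t^2 + 72·t + 18. Mit j(t) = 240·t^2 + 72·t + 18 und Einsetzen von t = 1, finden wir j = 330.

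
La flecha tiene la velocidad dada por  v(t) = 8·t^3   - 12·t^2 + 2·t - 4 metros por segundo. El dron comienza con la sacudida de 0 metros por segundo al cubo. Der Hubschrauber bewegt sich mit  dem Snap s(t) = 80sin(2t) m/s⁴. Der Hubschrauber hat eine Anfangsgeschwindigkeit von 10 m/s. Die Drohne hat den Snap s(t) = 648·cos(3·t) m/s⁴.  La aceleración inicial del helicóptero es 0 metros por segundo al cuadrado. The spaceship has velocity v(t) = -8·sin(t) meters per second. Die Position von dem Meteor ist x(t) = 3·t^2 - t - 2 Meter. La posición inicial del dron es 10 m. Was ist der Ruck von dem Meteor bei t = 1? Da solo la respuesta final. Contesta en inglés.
The answer is 0.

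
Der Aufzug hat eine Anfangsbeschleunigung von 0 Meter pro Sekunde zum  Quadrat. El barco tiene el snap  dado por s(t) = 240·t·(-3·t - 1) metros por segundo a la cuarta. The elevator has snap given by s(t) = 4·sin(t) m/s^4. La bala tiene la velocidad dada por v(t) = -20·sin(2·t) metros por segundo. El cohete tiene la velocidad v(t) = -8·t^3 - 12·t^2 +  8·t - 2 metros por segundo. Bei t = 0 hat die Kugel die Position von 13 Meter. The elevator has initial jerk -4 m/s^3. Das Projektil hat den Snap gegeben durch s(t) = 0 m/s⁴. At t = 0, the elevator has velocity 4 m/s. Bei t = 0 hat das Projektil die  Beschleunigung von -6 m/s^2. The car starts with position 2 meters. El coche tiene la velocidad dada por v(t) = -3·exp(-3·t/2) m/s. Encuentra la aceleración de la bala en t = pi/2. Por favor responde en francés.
En partant de la vitesse v(t) = -20·sin(2·t), nous prenons 1 dérivée. La dérivée de la vitesse donne l'accélération: a(t) = -40·cos(2·t). Nous avons l'accélération a(t) = -40·cos(2·t). En substituant t = pi/2: a(pi/2) = 40.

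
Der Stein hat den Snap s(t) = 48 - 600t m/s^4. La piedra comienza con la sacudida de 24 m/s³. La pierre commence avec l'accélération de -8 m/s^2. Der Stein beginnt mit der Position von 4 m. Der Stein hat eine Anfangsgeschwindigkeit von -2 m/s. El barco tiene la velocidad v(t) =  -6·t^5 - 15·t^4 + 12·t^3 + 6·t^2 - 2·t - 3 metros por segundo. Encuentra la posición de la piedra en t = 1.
Necesitamos integrar nuestra ecuación del snap s(t) = 48 - 600·t 4 veces. Tomando ∫s(t)dt y aplicando j(0) = 24, encontramos j(t) = -300·t^2 + 48·t + 24. La antiderivada de la sacudida, con a(0) = -8, da la aceleración: a(t) = -100·t^3 + 24·t^2 + 24·t - 8. Integrando la aceleración y usando la condición inicial v(0) = -2, obtenemos v(t) = -25·t^4 + 8·t^3 + 12·t^2 - 8·t - 2. La antiderivada de la velocidad, con x(0) = 4, da la posición: x(t) = -5·t^5 + 2·t^4 + 4·t^3 - 4·t^2 - 2·t + 4. Tenemos la posición x(t) = -5·t^5 + 2·t^4 + 4·t^3 - 4·t^2 - 2·t + 4. Sustituyendo t = 1: x(1) = -1.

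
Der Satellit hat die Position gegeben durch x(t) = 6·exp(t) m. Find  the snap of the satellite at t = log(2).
To solve this, we need to take 4 derivatives of our position equation x(t) = 6·exp(t). The derivative of position gives velocity: v(t) = 6·exp(t). The derivative of velocity gives acceleration: a(t) = 6·exp(t). The derivative of acceleration gives jerk: j(t) = 6·exp(t). The derivative of jerk gives snap: s(t) = 6·exp(t). From the given snap equation s(t) = 6·exp(t), we substitute t = log(2) to get s = 12.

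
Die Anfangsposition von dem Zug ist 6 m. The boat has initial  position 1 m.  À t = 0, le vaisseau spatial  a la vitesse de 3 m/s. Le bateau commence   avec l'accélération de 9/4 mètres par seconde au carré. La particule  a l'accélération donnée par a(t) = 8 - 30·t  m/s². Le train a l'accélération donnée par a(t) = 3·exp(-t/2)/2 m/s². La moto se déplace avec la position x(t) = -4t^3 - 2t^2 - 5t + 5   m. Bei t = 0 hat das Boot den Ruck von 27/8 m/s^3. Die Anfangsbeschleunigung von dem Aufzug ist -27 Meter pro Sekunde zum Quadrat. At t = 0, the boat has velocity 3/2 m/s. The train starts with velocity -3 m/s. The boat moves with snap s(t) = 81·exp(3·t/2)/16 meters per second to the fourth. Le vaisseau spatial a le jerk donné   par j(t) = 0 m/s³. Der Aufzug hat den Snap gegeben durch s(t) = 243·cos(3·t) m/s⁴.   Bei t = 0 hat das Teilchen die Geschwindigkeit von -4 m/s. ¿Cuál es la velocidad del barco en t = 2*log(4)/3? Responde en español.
Para resolver esto, necesitamos tomar 3 integrales de nuestra ecuación del snap s(t) = 81·exp(3·t/2)/16. La antiderivada del snap es la sacudida. Usando j(0) = 27/8, obtenemos j(t) = 27·exp(3·t/2)/8. Tomando ∫j(t)dt y aplicando a(0) = 9/4, encontramos a(t) = 9·exp(3·t/2)/4. Tomando ∫a(t)dt y aplicando v(0) = 3/2, encontramos v(t) = 3·exp(3·t/2)/2. De la ecuación de la velocidad v(t) = 3·exp(3·t/2)/2, sustituimos t = 2*log(4)/3 para obtener v = 6.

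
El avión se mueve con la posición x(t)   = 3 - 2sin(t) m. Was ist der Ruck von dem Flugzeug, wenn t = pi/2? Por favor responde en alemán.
Um dies zu lösen, müssen wir 3 Ableitungen unserer Gleichung für die Position x(t) = 3 - 2·sin(t) nehmen. Mit d/dt von x(t) finden wir v(t) = -2·cos(t). Die Ableitung von der Geschwindigkeit ergibt die Beschleunigung: a(t) = 2·sin(t). Durch Ableiten von der Beschleunigung erhalten wir den Ruck: j(t) = 2·cos(t). Wir haben den Ruck j(t) = 2·cos(t). Durch Einsetzen von t = pi/2: j(pi/2) = 0.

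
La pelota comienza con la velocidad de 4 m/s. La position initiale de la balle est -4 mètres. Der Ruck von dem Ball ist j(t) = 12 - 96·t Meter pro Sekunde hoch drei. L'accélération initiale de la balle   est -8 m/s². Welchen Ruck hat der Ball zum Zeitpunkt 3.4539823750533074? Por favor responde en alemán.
Mit j(t) = 12 - 96·t und Einsetzen von t = 3.4539823750533074, finden wir j = -319.582308005118.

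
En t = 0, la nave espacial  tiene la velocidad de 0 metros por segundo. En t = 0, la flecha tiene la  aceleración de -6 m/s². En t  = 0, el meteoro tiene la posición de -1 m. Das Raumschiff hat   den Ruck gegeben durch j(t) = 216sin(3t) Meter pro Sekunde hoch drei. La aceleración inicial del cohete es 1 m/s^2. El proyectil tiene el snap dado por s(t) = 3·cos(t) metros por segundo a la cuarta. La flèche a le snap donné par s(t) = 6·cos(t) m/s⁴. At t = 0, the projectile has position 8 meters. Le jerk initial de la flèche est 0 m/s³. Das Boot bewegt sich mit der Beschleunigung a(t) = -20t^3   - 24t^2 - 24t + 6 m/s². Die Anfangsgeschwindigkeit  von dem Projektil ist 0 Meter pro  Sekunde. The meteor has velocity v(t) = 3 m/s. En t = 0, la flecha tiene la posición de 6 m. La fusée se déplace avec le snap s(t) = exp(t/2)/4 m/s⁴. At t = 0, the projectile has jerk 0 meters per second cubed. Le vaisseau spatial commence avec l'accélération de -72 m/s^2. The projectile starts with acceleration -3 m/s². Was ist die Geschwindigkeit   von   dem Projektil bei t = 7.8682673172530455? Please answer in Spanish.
Necesitamos integrar nuestra ecuación del snap s(t) = 3·cos(t) 3 veces. Tomando ∫s(t)dt y aplicando j(0) = 0, encontramos j(t) = 3·sin(t). Integrando la sacudida y usando la condición inicial a(0) = -3, obtenemos a(t) = -3·cos(t). La antiderivada de la aceleración es la velocidad. Usando v(0) = 0, obtenemos v(t) = -3·sin(t). Tenemos la velocidad v(t) = -3·sin(t). Sustituyendo t = 7.8682673172530455: v(7.8682673172530455) = -2.99969388408598.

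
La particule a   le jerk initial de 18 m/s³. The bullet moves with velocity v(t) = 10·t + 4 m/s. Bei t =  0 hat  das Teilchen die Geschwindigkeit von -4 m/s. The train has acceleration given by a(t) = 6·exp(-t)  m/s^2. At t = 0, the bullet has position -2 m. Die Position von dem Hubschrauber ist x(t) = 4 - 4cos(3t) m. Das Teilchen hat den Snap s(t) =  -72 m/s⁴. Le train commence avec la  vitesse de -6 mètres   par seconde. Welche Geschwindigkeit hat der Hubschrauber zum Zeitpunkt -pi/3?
Ausgehend von der Position x(t) = 4 - 4·cos(3·t), nehmen wir 1 Ableitung. Durch Ableiten von der Position erhalten wir die Geschwindigkeit: v(t) = 12·sin(3·t). Wir haben die Geschwindigkeit v(t) = 12·sin(3·t). Durch Einsetzen von t = -pi/3: v(-pi/3) = 0.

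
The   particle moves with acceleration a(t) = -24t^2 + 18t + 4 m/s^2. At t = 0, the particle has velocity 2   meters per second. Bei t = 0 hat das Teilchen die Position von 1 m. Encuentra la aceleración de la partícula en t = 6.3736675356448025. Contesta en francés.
De l'équation de l'accélération a(t) = -24·t^2 + 18·t + 4, nous substituons t = 6.3736675356448025 pour obtenir a = -856.241292876773.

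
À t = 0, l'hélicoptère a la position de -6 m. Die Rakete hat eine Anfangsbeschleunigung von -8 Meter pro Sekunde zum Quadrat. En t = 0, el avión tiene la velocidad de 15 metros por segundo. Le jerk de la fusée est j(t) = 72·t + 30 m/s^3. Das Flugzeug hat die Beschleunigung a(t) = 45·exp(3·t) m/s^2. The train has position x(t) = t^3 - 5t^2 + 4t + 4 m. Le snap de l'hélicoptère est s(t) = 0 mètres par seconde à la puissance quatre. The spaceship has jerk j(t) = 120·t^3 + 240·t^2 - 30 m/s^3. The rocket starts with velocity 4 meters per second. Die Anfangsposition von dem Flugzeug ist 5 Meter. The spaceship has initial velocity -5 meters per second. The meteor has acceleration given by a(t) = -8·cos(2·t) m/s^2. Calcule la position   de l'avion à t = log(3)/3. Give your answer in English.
Starting from acceleration a(t) = 45·exp(3·t), we take 2 integrals. Taking ∫a(t)dt and applying v(0) = 15, we find v(t) = 15·exp(3·t). Finding the integral of v(t) and using x(0) = 5: x(t) = 5·exp(3·t). We have position x(t) = 5·exp(3·t). Substituting t = log(3)/3: x(log(3)/3) = 15.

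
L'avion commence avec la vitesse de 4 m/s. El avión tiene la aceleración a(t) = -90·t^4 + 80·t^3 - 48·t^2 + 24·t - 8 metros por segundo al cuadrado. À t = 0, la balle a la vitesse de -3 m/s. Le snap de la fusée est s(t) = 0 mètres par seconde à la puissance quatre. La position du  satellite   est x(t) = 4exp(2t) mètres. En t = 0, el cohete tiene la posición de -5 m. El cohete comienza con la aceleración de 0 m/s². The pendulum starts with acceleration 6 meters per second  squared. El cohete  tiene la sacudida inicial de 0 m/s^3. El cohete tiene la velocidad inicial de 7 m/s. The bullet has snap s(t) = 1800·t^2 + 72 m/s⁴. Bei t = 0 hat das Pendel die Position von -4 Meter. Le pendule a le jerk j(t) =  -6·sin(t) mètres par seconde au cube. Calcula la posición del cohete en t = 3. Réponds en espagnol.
Necesitamos integrar nuestra ecuación del snap s(t) = 0 4 veces. La antiderivada del snap es la sacudida. Usando j(0) = 0, obtenemos j(t) = 0. La antiderivada de la sacudida es la aceleración. Usando a(0) = 0, obtenemos a(t) = 0. Tomando ∫a(t)dt y aplicando v(0) = 7, encontramos v(t) = 7. Integrando la velocidad y usando la condición inicial x(0) = -5, obtenemos x(t) = 7·t - 5. De la ecuación de la posición x(t) = 7·t - 5, sustituimos t = 3 para obtener x = 16.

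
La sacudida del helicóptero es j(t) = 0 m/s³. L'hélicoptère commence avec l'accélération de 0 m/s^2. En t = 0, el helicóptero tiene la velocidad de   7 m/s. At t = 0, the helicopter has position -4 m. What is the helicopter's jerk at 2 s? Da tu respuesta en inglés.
We have jerk j(t) = 0. Substituting t = 2: j(2) = 0.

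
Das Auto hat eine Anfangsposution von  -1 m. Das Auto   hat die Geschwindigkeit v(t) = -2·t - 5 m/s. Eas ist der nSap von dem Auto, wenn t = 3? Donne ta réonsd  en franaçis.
Nous devons dériver notre équation de la vitesse v(t) = -2·t - 5 3 fois. En dérivant la vitesse, nous obtenons l'accélération: a(t) = -2. La dérivée de l'accélération donne le jerk: j(t) = 0. En dérivant le jerk, nous obtenons le snap: s(t) = 0. En utilisant s(t) = 0 et en substituant t = 3, nous trouvons s = 0.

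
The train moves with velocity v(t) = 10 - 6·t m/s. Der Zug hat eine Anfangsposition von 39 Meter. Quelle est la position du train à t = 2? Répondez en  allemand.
Wir müssen unsere Gleichung für die Geschwindigkeit v(t) = 10 - 6·t 1-mal integrieren. Mit ∫v(t)dt und Anwendung von x(0) = 39, finden wir x(t) = -3·t^2 + 10·t + 39. Wir haben die Position x(t) = -3·t^2 + 10·t + 39. Durch Einsetzen von t = 2: x(2) = 47.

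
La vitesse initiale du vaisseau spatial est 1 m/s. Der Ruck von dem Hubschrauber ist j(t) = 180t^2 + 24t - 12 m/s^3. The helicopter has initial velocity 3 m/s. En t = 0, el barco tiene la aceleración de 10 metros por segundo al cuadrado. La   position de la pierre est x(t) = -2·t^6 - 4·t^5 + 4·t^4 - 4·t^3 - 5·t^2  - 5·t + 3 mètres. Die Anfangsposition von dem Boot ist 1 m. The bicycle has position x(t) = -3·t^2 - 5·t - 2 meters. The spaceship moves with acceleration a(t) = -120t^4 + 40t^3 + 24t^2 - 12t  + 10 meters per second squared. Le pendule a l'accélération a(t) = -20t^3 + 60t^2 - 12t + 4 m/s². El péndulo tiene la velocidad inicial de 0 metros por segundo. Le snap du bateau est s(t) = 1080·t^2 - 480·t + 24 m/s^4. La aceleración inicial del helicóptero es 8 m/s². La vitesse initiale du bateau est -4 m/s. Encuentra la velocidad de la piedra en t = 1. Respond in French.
Nous devons dériver notre équation de la position x(t) = -2·t^6 - 4·t^5 + 4·t^4 - 4·t^3 - 5·t^2 - 5·t + 3 1 fois. En dérivant la position, nous obtenons la vitesse: v(t) = -12·t^5 - 20·t^4 + 16·t^3 - 12·t^2 - 10·t - 5. De l'équation de la vitesse v(t) = -12·t^5 - 20·t^4 + 16·t^3 - 12·t^2 - 10·t - 5, nous substituons t = 1 pour obtenir v = -43.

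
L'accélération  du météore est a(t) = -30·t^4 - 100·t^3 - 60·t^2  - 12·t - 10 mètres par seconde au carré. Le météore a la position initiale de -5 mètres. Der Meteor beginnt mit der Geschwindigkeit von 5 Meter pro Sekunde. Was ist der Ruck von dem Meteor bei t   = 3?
Ausgehend von der Beschleunigung a(t) = -30·t^4 - 100·t^3 - 60·t^2 - 12·t - 10, nehmen wir 1 Ableitung. Durch Ableiten von der Beschleunigung erhalten wir den Ruck: j(t) = -120·t^3 - 300·t^2 - 120·t - 12. Mit j(t) = -120·t^3 - 300·t^2 - 120·t - 12 und Einsetzen von t = 3, finden wir j = -6312.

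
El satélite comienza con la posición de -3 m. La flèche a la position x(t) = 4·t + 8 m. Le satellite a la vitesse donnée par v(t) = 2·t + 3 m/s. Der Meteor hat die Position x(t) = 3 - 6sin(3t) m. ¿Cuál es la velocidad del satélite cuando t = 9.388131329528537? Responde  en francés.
Nous avons la vitesse v(t) = 2·t + 3. En substituant t = 9.388131329528537: v(9.388131329528537) = 21.7762626590571.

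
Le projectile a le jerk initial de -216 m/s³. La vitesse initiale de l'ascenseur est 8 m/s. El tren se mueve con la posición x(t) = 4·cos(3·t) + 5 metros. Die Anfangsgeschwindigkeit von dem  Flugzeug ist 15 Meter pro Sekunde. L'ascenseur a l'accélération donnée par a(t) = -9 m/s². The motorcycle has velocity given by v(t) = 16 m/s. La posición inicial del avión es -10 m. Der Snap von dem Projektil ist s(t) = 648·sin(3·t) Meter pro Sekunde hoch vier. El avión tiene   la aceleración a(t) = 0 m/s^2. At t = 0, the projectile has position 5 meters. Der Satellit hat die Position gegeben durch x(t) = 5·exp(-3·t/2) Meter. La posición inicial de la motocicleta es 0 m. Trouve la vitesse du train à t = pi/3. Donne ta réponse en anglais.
We must differentiate our position equation x(t) = 4·cos(3·t) + 5 1 time. Taking d/dt of x(t), we find v(t) = -12·sin(3·t). Using v(t) = -12·sin(3·t) and substituting t = pi/3, we find v = 0.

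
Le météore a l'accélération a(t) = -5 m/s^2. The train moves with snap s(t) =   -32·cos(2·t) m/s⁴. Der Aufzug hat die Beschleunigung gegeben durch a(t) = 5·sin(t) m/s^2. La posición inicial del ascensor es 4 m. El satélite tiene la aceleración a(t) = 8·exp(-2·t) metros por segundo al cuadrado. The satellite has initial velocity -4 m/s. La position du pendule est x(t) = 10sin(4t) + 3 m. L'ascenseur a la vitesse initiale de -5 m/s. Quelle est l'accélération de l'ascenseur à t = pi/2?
En utilisant a(t) = 5·sin(t) et en substituant t = pi/2, nous trouvons a = 5.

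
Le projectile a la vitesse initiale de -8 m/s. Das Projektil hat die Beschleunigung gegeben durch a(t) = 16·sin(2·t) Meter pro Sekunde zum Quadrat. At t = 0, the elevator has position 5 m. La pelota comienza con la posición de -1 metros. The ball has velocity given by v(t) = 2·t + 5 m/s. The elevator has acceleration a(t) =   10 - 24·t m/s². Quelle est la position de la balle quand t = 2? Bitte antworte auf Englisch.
We must find the integral of our velocity equation v(t) = 2·t + 5 1 time. The integral of velocity is position. Using x(0) = -1, we get x(t) = t^2 + 5·t - 1. From the given position equation x(t) = t^2 + 5·t - 1, we substitute t = 2 to get x = 13.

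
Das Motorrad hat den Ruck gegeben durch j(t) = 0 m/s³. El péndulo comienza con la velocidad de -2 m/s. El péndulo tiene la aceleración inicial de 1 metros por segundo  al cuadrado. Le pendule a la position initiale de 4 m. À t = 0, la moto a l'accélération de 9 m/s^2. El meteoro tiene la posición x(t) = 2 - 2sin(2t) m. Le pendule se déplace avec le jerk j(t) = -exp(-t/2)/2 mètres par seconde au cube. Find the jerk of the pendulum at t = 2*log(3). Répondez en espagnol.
Tenemos la sacudida j(t) = -exp(-t/2)/2. Sustituyendo t = 2*log(3): j(2*log(3)) = -1/6.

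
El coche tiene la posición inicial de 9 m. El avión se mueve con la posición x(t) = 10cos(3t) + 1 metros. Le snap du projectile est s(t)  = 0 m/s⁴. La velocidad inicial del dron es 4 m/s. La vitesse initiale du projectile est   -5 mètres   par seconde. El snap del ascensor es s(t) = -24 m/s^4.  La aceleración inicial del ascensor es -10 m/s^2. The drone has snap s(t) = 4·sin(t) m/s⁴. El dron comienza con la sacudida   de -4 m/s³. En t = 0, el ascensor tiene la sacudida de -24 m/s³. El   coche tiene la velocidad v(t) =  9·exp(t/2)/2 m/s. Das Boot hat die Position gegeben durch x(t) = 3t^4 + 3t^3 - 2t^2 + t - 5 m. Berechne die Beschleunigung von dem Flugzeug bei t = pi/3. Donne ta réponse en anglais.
Starting from position x(t) = 10·cos(3·t) + 1, we take 2 derivatives. The derivative of position gives velocity: v(t) = -30·sin(3·t). The derivative of velocity gives acceleration: a(t) = -90·cos(3·t). We have acceleration a(t) = -90·cos(3·t). Substituting t = pi/3: a(pi/3) = 90.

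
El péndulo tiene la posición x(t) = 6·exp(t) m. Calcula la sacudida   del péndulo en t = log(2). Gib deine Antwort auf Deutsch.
Wir müssen unsere Gleichung für die Position x(t) = 6·exp(t) 3-mal ableiten. Durch Ableiten von der Position erhalten wir die Geschwindigkeit: v(t) = 6·exp(t). Mit d/dt von v(t) finden wir a(t) = 6·exp(t). Durch Ableiten von der Beschleunigung erhalten wir den Ruck: j(t) = 6·exp(t). Mit j(t) = 6·exp(t) und Einsetzen von t = log(2), finden wir j = 12.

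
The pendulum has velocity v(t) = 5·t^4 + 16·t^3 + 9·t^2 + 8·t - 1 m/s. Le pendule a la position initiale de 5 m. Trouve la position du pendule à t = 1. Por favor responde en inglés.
We need to integrate our velocity equation v(t) = 5·t^4 + 16·t^3 + 9·t^2 + 8·t - 1 1 time. Integrating velocity and using the initial condition x(0) = 5, we get x(t) = t^5 + 4·t^4 + 3·t^3 + 4·t^2 - t + 5. We have position x(t) = t^5 + 4·t^4 + 3·t^3 + 4·t^2 - t + 5. Substituting t = 1: x(1) = 16.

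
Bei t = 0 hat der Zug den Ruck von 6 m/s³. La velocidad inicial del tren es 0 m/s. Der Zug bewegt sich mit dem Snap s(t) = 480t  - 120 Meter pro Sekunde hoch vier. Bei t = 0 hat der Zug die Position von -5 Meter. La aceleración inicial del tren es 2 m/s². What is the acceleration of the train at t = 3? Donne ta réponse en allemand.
Wir müssen das Integral unserer Gleichung für den Snap s(t) = 480·t - 120 2-mal finden. Durch Integration von dem Snap und Verwendung der Anfangsbedingung j(0) = 6, erhalten wir j(t) = 240·t^2 - 120·t + 6. Durch Integration von dem Ruck und Verwendung der Anfangsbedingung a(0) = 2, erhalten wir a(t) = 80·t^3 - 60·t^2 + 6·t + 2. Wir haben die Beschleunigung a(t) = 80·t^3 - 60·t^2 + 6·t + 2. Durch Einsetzen von t = 3: a(3) = 1640.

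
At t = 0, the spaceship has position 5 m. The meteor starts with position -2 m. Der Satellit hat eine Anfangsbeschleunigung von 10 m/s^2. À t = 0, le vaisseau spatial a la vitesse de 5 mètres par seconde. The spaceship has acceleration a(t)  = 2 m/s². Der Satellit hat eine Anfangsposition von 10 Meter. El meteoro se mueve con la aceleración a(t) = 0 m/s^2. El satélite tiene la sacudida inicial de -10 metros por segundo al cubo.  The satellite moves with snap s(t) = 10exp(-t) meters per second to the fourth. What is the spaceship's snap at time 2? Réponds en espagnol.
Para resolver esto, necesitamos tomar 2 derivadas de nuestra ecuación de la aceleración a(t) = 2. La derivada de la aceleración da la sacudida: j(t) = 0. Tomando d/dt de j(t), encontramos s(t) = 0. Usando s(t) = 0 y sustituyendo t = 2, encontramos s = 0.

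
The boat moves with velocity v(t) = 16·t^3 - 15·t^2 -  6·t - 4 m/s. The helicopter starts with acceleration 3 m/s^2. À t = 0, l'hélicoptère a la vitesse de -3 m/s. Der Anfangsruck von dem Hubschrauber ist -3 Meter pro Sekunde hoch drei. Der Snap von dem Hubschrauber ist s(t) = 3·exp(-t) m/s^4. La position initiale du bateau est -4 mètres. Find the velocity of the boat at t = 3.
We have velocity v(t) = 16·t^3 - 15·t^2 - 6·t - 4. Substituting t = 3: v(3) = 275.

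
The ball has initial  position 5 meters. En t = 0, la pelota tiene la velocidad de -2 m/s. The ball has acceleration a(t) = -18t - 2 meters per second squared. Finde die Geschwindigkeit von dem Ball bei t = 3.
Wir müssen das Integral unserer Gleichung für die Beschleunigung a(t) = -18·t - 2 1-mal finden. Das Integral von der Beschleunigung, mit v(0) = -2, ergibt die Geschwindigkeit: v(t) = -9·t^2 - 2·t - 2. Mit v(t) = -9·t^2 - 2·t - 2 und Einsetzen von t = 3, finden wir v = -89.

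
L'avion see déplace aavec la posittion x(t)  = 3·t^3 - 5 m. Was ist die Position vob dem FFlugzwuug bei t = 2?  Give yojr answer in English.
From the given position equation x(t) = 3·t^3 - 5, we substitute t = 2 to get x = 19.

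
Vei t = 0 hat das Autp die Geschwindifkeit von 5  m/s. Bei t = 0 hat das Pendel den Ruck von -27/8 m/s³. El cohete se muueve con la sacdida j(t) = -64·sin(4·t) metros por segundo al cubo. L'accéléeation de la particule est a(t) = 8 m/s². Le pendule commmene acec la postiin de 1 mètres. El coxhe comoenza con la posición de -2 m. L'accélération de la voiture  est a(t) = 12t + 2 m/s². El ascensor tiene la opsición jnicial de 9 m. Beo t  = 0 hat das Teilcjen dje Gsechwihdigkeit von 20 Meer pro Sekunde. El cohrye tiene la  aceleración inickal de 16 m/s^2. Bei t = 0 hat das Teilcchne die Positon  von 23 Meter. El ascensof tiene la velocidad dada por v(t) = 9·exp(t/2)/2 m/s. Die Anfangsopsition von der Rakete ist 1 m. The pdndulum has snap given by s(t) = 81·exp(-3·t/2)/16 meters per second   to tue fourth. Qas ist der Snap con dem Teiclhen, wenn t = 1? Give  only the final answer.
Der Snap bei t = 1 ist s = 0.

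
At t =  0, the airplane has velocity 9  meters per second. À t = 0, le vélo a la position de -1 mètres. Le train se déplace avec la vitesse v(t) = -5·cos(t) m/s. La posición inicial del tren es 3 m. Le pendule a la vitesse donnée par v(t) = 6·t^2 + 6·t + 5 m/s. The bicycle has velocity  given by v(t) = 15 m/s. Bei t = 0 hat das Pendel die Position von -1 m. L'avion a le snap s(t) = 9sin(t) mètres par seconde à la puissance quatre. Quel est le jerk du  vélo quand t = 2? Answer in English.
To solve this, we need to take 2 derivatives of our velocity equation v(t) = 15. Taking d/dt of v(t), we find a(t) = 0. The derivative of acceleration gives jerk: j(t) = 0. We have jerk j(t) = 0. Substituting t = 2: j(2) = 0.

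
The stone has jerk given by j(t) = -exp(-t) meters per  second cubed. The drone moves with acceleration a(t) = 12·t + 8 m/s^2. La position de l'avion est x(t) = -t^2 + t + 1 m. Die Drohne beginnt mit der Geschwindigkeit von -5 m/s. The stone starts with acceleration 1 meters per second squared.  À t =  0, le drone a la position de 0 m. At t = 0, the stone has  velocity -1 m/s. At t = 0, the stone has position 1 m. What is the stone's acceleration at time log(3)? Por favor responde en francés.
Nous devons trouver la primitive de notre équation du jerk j(t) = -exp(-t) 1 fois. La primitive du jerk, avec a(0) = 1, donne l'accélération: a(t) = exp(-t). En utilisant a(t) = exp(-t) et en substituant t = log(3), nous trouvons a = 1/3.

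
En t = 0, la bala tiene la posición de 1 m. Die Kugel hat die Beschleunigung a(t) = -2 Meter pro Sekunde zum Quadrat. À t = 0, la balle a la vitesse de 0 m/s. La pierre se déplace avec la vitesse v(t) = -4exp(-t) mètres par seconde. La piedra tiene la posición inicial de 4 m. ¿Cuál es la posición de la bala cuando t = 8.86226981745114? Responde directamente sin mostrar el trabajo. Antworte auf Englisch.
At t = 8.86226981745114, x = -77.5398263173055.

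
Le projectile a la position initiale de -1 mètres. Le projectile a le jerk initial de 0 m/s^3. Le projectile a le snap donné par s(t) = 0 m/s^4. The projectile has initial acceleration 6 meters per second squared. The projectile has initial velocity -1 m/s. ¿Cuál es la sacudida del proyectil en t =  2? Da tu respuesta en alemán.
Ausgehend von dem Snap s(t) = 0, nehmen wir 1 Integral. Die Stammfunktion von dem Snap ist der Ruck. Mit j(0) = 0 erhalten wir j(t) = 0. Aus der Gleichung für den Ruck j(t) = 0, setzen wir t = 2 ein und erhalten j = 0.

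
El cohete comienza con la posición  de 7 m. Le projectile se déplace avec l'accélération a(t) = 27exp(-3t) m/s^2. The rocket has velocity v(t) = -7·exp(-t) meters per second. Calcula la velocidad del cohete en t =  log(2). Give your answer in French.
Nous avons la vitesse v(t) = -7·exp(-t). En substituant t = log(2): v(log(2)) = -7/2.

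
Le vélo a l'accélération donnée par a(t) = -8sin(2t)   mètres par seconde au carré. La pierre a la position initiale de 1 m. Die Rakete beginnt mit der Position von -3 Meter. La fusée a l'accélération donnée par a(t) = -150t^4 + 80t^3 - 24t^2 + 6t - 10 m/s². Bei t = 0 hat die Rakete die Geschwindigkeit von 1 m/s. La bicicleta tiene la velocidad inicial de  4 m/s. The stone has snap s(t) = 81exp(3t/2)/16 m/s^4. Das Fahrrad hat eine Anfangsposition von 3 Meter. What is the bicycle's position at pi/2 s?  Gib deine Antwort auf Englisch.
We need to integrate our acceleration equation a(t) = -8·sin(2·t) 2 times. Finding the antiderivative of a(t) and using v(0) = 4: v(t) = 4·cos(2·t). The integral of velocity is position. Using x(0) = 3, we get x(t) = 2·sin(2·t) + 3. We have position x(t) = 2·sin(2·t) + 3. Substituting t = pi/2: x(pi/2) = 3.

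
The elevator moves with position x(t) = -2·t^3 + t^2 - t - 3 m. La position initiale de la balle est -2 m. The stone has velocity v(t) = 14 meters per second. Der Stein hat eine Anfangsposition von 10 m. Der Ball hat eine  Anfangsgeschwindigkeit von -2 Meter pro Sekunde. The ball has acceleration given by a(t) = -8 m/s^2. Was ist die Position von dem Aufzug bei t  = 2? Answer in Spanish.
Usando x(t) = -2·t^3 + t^2 - t - 3 y sustituyendo t = 2, encontramos x = -17.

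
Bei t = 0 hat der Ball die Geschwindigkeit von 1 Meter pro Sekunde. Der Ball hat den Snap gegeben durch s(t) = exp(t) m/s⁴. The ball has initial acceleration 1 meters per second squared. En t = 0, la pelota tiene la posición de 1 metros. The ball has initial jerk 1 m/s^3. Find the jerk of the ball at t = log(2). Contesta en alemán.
Um dies zu lösen, müssen wir 1 Integral unserer Gleichung für den Snap s(t) = exp(t) finden. Das Integral von dem Snap ist der Ruck. Mit j(0) = 1 erhalten wir j(t) = exp(t). Aus der Gleichung für den Ruck j(t) = exp(t), setzen wir t = log(2) ein und erhalten j = 2.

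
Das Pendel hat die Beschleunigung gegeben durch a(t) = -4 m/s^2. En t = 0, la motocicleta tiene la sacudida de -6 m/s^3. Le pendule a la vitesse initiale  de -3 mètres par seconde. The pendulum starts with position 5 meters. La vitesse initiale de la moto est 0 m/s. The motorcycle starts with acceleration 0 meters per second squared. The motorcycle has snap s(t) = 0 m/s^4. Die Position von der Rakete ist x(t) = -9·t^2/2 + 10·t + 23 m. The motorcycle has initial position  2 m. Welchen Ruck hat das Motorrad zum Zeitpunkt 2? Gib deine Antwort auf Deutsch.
Wir müssen unsere Gleichung für den Snap s(t) = 0 1-mal integrieren. Das Integral von dem Snap, mit j(0) = -6, ergibt den Ruck: j(t) = -6. Mit j(t) = -6 und Einsetzen von t = 2, finden wir j = -6.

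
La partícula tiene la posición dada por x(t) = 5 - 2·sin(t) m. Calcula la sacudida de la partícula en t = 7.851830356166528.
Para resolver esto, necesitamos tomar 3 derivadas de nuestra ecuación de la posición x(t) = 5 - 2·sin(t). La derivada de la posición da la velocidad: v(t) = -2·cos(t). La derivada de la velocidad da la aceleración: a(t) = 2·sin(t). Tomando d/dt de a(t), encontramos j(t) = 2·cos(t). Usando j(t) = 2·cos(t) y sustituyendo t = 7.851830356166528, encontramos j = 0.00430255229720929.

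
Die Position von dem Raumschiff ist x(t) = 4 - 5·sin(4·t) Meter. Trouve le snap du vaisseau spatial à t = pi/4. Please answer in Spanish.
Debemos derivar nuestra ecuación de la posición x(t) = 4 - 5·sin(4·t) 4 veces. Derivando la posición, obtenemos la velocidad: v(t) = -20·cos(4·t). Tomando d/dt de v(t), encontramos a(t) = 80·sin(4·t). La derivada de la aceleración da la sacudida: j(t) = 320·cos(4·t). Derivando la sacudida, obtenemos el snap: s(t) = -1280·sin(4·t). De la ecuación del snap s(t) = -1280·sin(4·t), sustituimos t = pi/4 para obtener s = 0.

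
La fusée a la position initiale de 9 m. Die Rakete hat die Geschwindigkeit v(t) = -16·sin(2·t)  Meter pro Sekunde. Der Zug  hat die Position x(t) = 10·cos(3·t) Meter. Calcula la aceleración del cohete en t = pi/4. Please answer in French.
En partant de la vitesse v(t) = -16·sin(2·t), nous prenons 1 dérivée. En dérivant la vitesse, nous obtenons l'accélération: a(t) = -32·cos(2·t). En utilisant a(t) = -32·cos(2·t) et en substituant t = pi/4, nous trouvons a = 0.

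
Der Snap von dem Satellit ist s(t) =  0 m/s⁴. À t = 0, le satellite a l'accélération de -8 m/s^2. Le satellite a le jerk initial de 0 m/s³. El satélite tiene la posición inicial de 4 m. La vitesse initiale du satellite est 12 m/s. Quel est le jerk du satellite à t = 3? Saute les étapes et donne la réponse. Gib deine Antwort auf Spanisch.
La sacudida en t = 3 es j = 0.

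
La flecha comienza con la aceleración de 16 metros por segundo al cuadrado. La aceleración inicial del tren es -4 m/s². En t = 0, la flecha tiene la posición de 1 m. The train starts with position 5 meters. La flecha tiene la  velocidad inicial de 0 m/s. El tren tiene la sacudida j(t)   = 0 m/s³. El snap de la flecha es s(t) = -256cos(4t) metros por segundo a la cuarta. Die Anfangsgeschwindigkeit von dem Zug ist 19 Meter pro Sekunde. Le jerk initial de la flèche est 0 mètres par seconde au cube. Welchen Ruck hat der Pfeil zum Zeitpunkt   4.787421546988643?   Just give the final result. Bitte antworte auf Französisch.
La réponse est -18.9212577544915.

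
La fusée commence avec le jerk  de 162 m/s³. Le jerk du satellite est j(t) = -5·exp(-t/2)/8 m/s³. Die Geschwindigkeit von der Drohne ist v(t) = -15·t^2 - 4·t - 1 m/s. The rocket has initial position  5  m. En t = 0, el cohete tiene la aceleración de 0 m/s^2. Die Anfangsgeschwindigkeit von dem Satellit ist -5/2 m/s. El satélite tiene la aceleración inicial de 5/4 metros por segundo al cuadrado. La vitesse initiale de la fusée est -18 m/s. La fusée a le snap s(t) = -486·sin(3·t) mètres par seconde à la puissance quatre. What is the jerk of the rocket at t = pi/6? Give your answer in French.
Nous devons intégrer notre équation du snap s(t) = -486·sin(3·t) 1 fois. En prenant ∫s(t)dt et en appliquant j(0) = 162, nous trouvons j(t) = 162·cos(3·t). En utilisant j(t) = 162·cos(3·t) et en substituant t = pi/6, nous trouvons j = 0.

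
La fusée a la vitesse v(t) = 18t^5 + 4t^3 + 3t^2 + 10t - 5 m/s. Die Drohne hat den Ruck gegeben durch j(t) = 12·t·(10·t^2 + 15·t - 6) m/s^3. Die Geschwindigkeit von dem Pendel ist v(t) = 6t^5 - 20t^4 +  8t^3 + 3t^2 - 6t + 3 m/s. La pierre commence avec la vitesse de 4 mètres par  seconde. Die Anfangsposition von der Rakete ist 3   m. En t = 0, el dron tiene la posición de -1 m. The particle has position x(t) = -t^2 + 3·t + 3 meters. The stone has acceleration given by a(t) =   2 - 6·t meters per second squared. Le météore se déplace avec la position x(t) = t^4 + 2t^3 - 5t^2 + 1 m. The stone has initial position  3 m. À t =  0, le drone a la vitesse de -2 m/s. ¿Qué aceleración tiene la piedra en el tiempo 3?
Usando a(t) = 2 - 6·t y sustituyendo t = 3, encontramos a = -16.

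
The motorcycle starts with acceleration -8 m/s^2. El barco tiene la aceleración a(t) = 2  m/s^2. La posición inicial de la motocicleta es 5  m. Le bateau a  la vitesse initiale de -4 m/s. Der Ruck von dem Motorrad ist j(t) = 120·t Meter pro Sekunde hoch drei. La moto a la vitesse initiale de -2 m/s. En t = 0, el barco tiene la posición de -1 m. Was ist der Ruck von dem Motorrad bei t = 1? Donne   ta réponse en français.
Nous avons le jerk j(t) = 120·t. En substituant t = 1: j(1) = 120.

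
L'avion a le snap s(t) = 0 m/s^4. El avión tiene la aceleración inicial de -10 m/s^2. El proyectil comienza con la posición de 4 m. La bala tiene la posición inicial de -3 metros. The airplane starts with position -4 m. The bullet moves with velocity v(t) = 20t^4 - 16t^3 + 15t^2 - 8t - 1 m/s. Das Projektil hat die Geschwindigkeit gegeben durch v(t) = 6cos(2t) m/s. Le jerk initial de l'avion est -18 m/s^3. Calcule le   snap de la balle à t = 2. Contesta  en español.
Debemos derivar nuestra ecuación de la velocidad v(t) = 20·t^4 - 16·t^3 + 15·t^2 - 8·t - 1 3 veces. La derivada de la velocidad da la aceleración: a(t) = 80·t^3 - 48·t^2 + 30·t - 8. La derivada de la aceleración da la sacudida: j(t) = 240·t^2 - 96·t + 30. Derivando la sacudida, obtenemos el snap: s(t) = 480·t - 96. Tenemos el snap s(t) = 480·t - 96. Sustituyendo t = 2: s(2) = 864.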